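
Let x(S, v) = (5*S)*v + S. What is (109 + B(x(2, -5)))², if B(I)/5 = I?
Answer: 17161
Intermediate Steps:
x(S, v) = S + 5*S*v (x(S, v) = 5*S*v + S = S + 5*S*v)
B(I) = 5*I
(109 + B(x(2, -5)))² = (109 + 5*(2*(1 + 5*(-5))))² = (109 + 5*(2*(1 - 25)))² = (109 + 5*(2*(-24)))² = (109 + 5*(-48))² = (109 - 240)² = (-131)² = 17161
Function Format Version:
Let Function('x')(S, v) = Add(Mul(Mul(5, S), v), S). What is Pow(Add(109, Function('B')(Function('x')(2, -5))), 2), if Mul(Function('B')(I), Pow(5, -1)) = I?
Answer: 17161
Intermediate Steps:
Function('x')(S, v) = Add(S, Mul(5, S, v)) (Function('x')(S, v) = Add(Mul(5, S, v), S) = Add(S, Mul(5, S, v)))
Function('B')(I) = Mul(5, I)
Pow(Add(109, Function('B')(Function('x')(2, -5))), 2) = Pow(Add(109, Mul(5, Mul(2, Add(1, Mul(5, -5))))), 2) = Pow(Add(109, Mul(5, Mul(2, Add(1, -25)))), 2) = Pow(Add(109, Mul(5, Mul(2, -24))), 2) = Pow(Add(109, Mul(5, -48)), 2) = Pow(Add(109, -240), 2) = Pow(-131, 2) = 17161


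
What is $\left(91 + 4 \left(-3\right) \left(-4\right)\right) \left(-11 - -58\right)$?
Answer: $6533$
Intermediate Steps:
$\left(91 + 4 \left(-3\right) \left(-4\right)\right) \left(-11 - -58\right) = \left(91 - -48\right) \left(-11 + 58\right) = \left(91 + 48\right) 47 = 139 \cdot 47 = 6533$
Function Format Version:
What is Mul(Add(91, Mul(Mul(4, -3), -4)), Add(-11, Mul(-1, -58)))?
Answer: 6533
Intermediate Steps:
Mul(Add(91, Mul(Mul(4, -3), -4)), Add(-11, Mul(-1, -58))) = Mul(Add(91, Mul(-12, -4)), Add(-11, 58)) = Mul(Add(91, 48), 47) = Mul(139, 47) = 6533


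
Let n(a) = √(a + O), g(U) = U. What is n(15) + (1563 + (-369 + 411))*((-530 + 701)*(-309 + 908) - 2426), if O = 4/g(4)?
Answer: 160504819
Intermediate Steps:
O = 1 (O = 4/4 = 4*(¼) = 1)
n(a) = √(1 + a) (n(a) = √(a + 1) = √(1 + a))
n(15) + (1563 + (-369 + 411))*((-530 + 701)*(-309 + 908) - 2426) = √(1 + 15) + (1563 + (-369 + 411))*((-530 + 701)*(-309 + 908) - 2426) = √16 + (1563 + 42)*(171*599 - 2426) = 4 + 1605*(102429 - 2426) = 4 + 1605*100003 = 4 + 160504815 = 160504819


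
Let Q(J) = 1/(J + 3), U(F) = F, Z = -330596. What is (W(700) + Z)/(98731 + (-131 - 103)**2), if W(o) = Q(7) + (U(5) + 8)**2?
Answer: -3304269/1534870 ≈ -2.1528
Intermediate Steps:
Q(J) = 1/(3 + J)
W(o) = 1691/10 (W(o) = 1/(3 + 7) + (5 + 8)**2 = 1/10 + 13**2 = 1/10 + 169 = 1691/10)
(W(700) + Z)/(98731 + (-131 - 103)**2) = (1691/10 - 330596)/(98731 + (-131 - 103)**2) = -3304269/(10*(98731 + (-234)**2)) = -3304269/(10*(98731 + 54756)) = -3304269/10/153487 = -3304269/10*1/153487 = -3304269/1534870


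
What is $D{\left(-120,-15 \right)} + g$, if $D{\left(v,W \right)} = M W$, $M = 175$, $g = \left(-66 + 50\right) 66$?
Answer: $-3681$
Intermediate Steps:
$g = -1056$ ($g = \left(-16\right) 66 = -1056$)
$D{\left(v,W \right)} = 175 W$
$D{\left(-120,-15 \right)} + g = 175 \left(-15\right) - 1056 = -2625 - 1056 = -3681$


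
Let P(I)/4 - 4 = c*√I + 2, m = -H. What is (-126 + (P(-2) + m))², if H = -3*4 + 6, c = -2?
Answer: 9088 + 1536*I*√2 ≈ 9088.0 + 2172.2*I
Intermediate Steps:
H = -6 (H = -3*4 + 6 = -12 + 6 = -6)
m = 6 (m = -1*(-6) = 6)
P(I) = 24 - 8*√I (P(I) = 16 + 4*(-2*√I + 2) = 16 + 4*(2 - 2*√I) = 16 + (8 - 8*√I) = 24 - 8*√I)
(-126 + (P(-2) + m))² = (-126 + ((24 - 8*I*√2) + 6))² = (-126 + (30 - 8*I*√2))² = (-96 - 8*I*√2)²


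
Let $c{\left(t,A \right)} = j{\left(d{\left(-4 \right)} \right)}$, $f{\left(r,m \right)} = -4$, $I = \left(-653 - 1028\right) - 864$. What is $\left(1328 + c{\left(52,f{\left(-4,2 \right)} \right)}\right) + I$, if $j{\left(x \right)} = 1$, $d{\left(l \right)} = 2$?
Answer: $-1216$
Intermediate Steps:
$I = -2545$ ($I = -1681 - 864 = -2545$)
$c{\left(t,A \right)} = 1$
$\left(1328 + c{\left(52,f{\left(-4,2 \right)} \right)}\right) + I = \left(1328 + 1\right) - 2545 = 1329 - 2545 = -1216$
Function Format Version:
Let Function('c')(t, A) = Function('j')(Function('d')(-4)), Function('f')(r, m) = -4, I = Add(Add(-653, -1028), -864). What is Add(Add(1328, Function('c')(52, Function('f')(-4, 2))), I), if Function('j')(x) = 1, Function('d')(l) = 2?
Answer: -1216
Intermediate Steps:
I = -2545 (I = Add(-1681, -864) = -2545)
Function('c')(t, A) = 1
Add(Add(1328, Function('c')(52, Function('f')(-4, 2))), I) = Add(Add(1328, 1), -2545) = Add(1329, -2545) = -1216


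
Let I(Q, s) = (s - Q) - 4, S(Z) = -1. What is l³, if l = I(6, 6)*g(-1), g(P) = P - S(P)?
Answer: 0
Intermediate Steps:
I(Q, s) = -4 + s - Q
g(P) = 1 + P (g(P) = P - 1*(-1) = P + 1 = 1 + P)
l = 0 (l = (-4 + 6 - 1*6)*(1 - 1) = (-4 + 6 - 6)*0 = -4*0 = 0)
l³ = 0³ = 0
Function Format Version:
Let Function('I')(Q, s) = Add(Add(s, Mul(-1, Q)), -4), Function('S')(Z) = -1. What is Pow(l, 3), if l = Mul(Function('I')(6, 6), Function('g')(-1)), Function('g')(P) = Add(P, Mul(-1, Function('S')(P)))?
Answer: 0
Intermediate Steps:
Function('I')(Q, s) = Add(-4, s, Mul(-1, Q))
Function('g')(P) = Add(1, P) (Function('g')(P) = Add(P, Mul(-1, -1)) = Add(P, 1) = Add(1, P))
l = 0 (l = Mul(Add(-4, 6, Mul(-1, 6)), Add(1, -1)) = Mul(Add(-4, 6, -6), 0) = Mul(-4, 0) = 0)
Pow(l, 3) = Pow(0, 3) = 0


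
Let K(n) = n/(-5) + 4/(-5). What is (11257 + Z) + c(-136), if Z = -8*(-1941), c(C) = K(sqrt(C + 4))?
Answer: 133921/5 - 2*I*sqrt(33)/5 ≈ 26784.0 - 2.2978*I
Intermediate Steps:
K(n) = -4/5 - n/5 (K(n) = n*(-1/5) + 4*(-1/5) = -n/5 - 4/5 = -4/5 - n/5)
c(C) = -4/5 - sqrt(4 + C)/5 (c(C) = -4/5 - sqrt(C + 4)/5 = -4/5 - sqrt(4 + C)/5)
Z = 15528
(11257 + Z) + c(-136) = (11257 + 15528) + (-4/5 - sqrt(4 - 136)/5) = 26785 + (-4/5 - 2*I*sqrt(33)/5) = 133921/5 - 2*I*sqrt(33)/5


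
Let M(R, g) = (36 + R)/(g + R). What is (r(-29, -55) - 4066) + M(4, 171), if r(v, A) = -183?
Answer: -148707/35 ≈ -4248.8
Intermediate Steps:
M(R, g) = (36 + R)/(R + g)
(r(-29, -55) - 4066) + M(4, 171) = (-183 - 4066) + (36 + 4)/(4 + 171) = -4249 + 40/175 = -4249 + (1/175)*40 = -4249 + 8/35 = -148707/35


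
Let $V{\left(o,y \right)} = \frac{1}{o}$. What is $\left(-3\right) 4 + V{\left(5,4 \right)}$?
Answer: $- \frac{59}{5} \approx -11.8$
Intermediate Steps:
$\left(-3\right) 4 + V{\left(5,4 \right)} = \left(-3\right) 4 + \frac{1}{5} = -12 + \frac{1}{5} = - \frac{59}{5}$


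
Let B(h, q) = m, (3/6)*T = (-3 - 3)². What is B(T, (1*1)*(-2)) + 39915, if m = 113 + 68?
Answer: 40096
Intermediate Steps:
T = 72 (T = 2*(-3 - 3)² = 2*(-6)² = 2*36 = 72)
m = 181
B(h, q) = 181
B(T, (1*1)*(-2)) + 39915 = 181 + 39915 = 40096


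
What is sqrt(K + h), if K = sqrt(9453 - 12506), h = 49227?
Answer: sqrt(49227 + I*sqrt(3053)) ≈ 221.87 + 0.125*I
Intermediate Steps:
K = I*sqrt(3053) (K = sqrt(-3053) = I*sqrt(3053) ≈ 55.254*I)
sqrt(K + h) = sqrt(I*sqrt(3053) + 49227) = sqrt(49227 + I*sqrt(3053))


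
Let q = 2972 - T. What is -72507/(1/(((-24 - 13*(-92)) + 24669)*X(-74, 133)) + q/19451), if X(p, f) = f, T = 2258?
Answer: -4847109460061421/2453932493 ≈ -1.9752e+6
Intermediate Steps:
q = 714 (q = 2972 - 1*2258 = 2972 - 2258 = 714)
-72507/(1/(((-24 - 13*(-92)) + 24669)*X(-74, 133)) + q/19451) = -72507/(1/(((-24 - 13*(-92)) + 24669)*133) + 714/19451) = -72507/((1/133)/((-24 + 1196) + 24669) + 714*(1/19451)) = -72507/((1/133)/(1172 + 24669) + 714/19451) = -72507/((1/133)/25841 + 714/19451) = -72507/((1/25841)*(1/133) + 714/19451) = -72507/(1/3436853 + 714/19451) = -72507/2453932493/66850227703 = -72507*66850227703/2453932493 = -4847109460061421/2453932493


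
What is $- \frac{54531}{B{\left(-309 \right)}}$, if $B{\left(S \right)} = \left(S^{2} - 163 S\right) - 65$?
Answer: $- \frac{54531}{145783} \approx -0.37406$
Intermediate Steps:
$B{\left(S \right)} = -65 + S^{2} - 163 S$
$- \frac{54531}{B{\left(-309 \right)}} = - \frac{54531}{-65 + \left(-309\right)^{2} - -50367} = - \frac{54531}{-65 + 95481 + 50367} = - \frac{54531}{145783}$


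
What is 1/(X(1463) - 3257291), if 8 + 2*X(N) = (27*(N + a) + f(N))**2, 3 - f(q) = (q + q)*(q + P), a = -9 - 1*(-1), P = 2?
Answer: 1/9019783882307 ≈ 1.1087e-13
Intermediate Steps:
a = -8 (a = -9 + 1 = -8)
f(q) = 3 - 2*q*(2 + q) (f(q) = 3 - (q + q)*(q + 2) = 3 - 2*q*(2 + q))
X(N) = -4 + (-213 - 2*N**2 + 23*N)**2/2 (X(N) = -4 + (27*(N - 8) + (3 - 4*N - 2*N**2))**2/2 = -4 + (27*(-8 + N) + (3 - 4*N - 2*N**2))**2/2 = -4 + ((-216 + 27*N) + (3 - 4*N - 2*N**2))**2/2 = -4 + (-213 - 2*N**2 + 23*N)**2/2)
1/(X(1463) - 3257291) = 1/((-4 + (213 - 23*1463 + 2*1463**2)**2/2) - 3257291) = 1/((-4 + (213 - 33649 + 2*2140369)**2/2) - 3257291) = 1/((-4 + (213 - 33649 + 4280738)**2/2) - 3257291) = 1/((-4 + (1/2)*4247302**2) - 3257291) = 1/((-4 + (1/2)*18039574279204) - 3257291) = 1/((-4 + 9019787139602) - 3257291) = 1/(9019787139598 - 3257291) = 1/9019783882307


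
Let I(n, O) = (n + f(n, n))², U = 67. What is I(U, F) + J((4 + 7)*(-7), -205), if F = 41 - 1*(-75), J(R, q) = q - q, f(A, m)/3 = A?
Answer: 71824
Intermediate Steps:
f(A, m) = 3*A
J(R, q) = 0
F = 116 (F = 41 + 75 = 116)
I(n, O) = 16*n² (I(n, O) = (n + 3*n)² = (4*n)² = 16*n²)
I(U, F) + J((4 + 7)*(-7), -205) = 16*67² + 0 = 16*4489 + 0 = 71824 + 0 = 71824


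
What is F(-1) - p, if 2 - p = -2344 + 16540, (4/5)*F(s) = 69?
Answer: 57121/4 ≈ 14280.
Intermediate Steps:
F(s) = 345/4 (F(s) = (5/4)*69 = 345/4)
p = -14194 (p = 2 - (-2344 + 16540) = 2 - 1*14196 = 2 - 14196 = -14194)
F(-1) - p = 345/4 - 1*(-14194) = 345/4 + 14194 = 57121/4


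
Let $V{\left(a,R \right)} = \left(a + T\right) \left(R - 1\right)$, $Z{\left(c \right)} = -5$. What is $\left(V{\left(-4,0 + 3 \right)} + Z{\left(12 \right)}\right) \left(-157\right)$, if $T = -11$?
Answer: $5495$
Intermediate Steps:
$V{\left(a,R \right)} = \left(-1 + R\right) \left(-11 + a\right)$ ($V{\left(a,R \right)} = \left(a - 11\right) \left(R - 1\right) = \left(-11 + a\right) \left(-1 + R\right) = \left(-1 + R\right) \left(-11 + a\right)$)
$\left(V{\left(-4,0 + 3 \right)} + Z{\left(12 \right)}\right) \left(-157\right) = \left(\left(11 - -4 - 11 \left(0 + 3\right) + \left(0 + 3\right) \left(-4\right)\right) - 5\right) \left(-157\right) = \left(\left(11 + 4 - 33 + 3 \left(-4\right)\right) - 5\right) \left(-157\right) = \left(\left(11 + 4 - 33 - 12\right) - 5\right) \left(-157\right) = \left(-30 - 5\right) \left(-157\right) = \left(-35\right) \left(-157\right) = 5495$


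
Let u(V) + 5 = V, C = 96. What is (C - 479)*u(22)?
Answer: -6511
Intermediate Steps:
u(V) = -5 + V
(C - 479)*u(22) = (96 - 479)*(-5 + 22) = -383*17 = -6511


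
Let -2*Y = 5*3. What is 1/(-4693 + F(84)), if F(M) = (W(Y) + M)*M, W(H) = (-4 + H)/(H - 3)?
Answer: 1/2455 ≈ 0.00040733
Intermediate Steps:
Y = -15/2 (Y = -5*3/2 = -1/2*15 = -15/2 ≈ -7.5000)
W(H) = (-4 + H)/(-3 + H)
F(M) = M*(23/21 + M) (F(M) = ((-4 - 15/2)/(-3 - 15/2) + M)*M = (-23/2/(-21/2) + M)*M = (-2/21*(-23/2) + M)*M = (23/21 + M)*M = M*(23/21 + M))
1/(-4693 + F(84)) = 1/(-4693 + (1/21)*84*(23 + 21*84)) = 1/(-4693 + (1/21)*84*(23 + 1764)) = 1/(-4693 + (1/21)*84*1787) = 1/(-4693 + 7148) = 1/2455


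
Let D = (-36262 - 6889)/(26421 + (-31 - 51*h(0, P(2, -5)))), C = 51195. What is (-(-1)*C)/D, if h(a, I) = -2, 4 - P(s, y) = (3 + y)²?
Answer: -1356257940/43151 ≈ -31431.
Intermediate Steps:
P(s, y) = 4 - (3 + y)²
D = -43151/26492 (D = (-36262 - 6889)/(26421 + (-31 - 51*(-2))) = -43151/(26421 + (-31 + 102)) = -43151/(26421 + 71) = -43151/26492 ≈ -1.6288)
(-(-1)*C)/D = (-(-1)*51195)/(-43151/26492) = -1*(-51195)*(-26492/43151) = 51195*(-26492/43151) = -1356257940/43151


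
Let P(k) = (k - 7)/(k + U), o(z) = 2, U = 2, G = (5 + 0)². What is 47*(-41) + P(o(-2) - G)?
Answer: -13479/7 ≈ -1925.6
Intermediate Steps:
G = 25 (G = 5² = 25)
P(k) = (-7 + k)/(2 + k) (P(k) = (k - 7)/(k + 2) = (-7 + k)/(2 + k))
47*(-41) + P(o(-2) - G) = 47*(-41) + (-7 + (2 - 1*25))/(2 + (2 - 1*25)) = -1927 + (-7 + (2 - 25))/(2 + (2 - 25)) = -1927 + (-7 - 23)/(2 - 23) = -1927 - 30/(-21) = -1927 - 1/21*(-30) = -1927 + 10/7 = -13479/7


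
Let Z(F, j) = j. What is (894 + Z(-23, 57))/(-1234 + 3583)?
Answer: 317/783 ≈ 0.40485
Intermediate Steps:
(894 + Z(-23, 57))/(-1234 + 3583) = (894 + 57)/(-1234 + 3583) = 951/2349 = 951*(1/2349) = 317/783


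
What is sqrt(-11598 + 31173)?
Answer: 15*sqrt(87) ≈ 139.91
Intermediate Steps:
sqrt(-11598 + 31173) = sqrt(19575) = 15*sqrt(87)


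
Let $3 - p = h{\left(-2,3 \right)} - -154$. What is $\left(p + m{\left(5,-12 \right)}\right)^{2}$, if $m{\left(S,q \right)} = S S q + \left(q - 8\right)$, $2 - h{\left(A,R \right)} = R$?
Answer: $220900$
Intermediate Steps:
$h{\left(A,R \right)} = 2 - R$
$m{\left(S,q \right)} = -8 + q + q S^{2}$ ($m{\left(S,q \right)} = S^{2} q + \left(-8 + q\right) = q S^{2} + \left(-8 + q\right) = -8 + q + q S^{2}$)
$p = -150$ ($p = 3 - \left(\left(2 - 3\right) - -154\right) = 3 - \left(\left(2 - 3\right) + 154\right) = 3 - \left(-1 + 154\right) = 3 - 153 = -150$)
$\left(p + m{\left(5,-12 \right)}\right)^{2} = \left(-150 - \left(20 + 300\right)\right)^{2} = \left(-150 - 320\right)^{2} = \left(-470\right)^{2} = 220900$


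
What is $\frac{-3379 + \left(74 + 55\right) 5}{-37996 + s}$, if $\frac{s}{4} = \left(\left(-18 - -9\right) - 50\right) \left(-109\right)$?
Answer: $\frac{1367}{6136} \approx 0.22278$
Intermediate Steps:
$s = 25724$ ($s = 4 \left(\left(-18 - -9\right) - 50\right) \left(-109\right) = 4 \left(\left(-18 + 9\right) - 50\right) \left(-109\right) = 4 \left(-9 - 50\right) \left(-109\right) = 4 \left(\left(-59\right) \left(-109\right)\right) = 4 \cdot 6431 = 25724$)
$\frac{-3379 + \left(74 + 55\right) 5}{-37996 + s} = \frac{-3379 + \left(74 + 55\right) 5}{-37996 + 25724} = \frac{-3379 + 129 \cdot 5}{-12272} = \left(-3379 + 645\right) \left(- \frac{1}{12272}\right) = \left(-2734\right) \left(- \frac{1}{12272}\right) = \frac{1367}{6136}$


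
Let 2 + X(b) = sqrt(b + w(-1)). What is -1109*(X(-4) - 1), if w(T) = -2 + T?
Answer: 3327 - 1109*I*sqrt(7) ≈ 3327.0 - 2934.1*I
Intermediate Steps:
X(b) = -2 + sqrt(-3 + b) (X(b) = -2 + sqrt(b + (-2 - 1)) = -2 + sqrt(b - 3) = -2 + sqrt(-3 + b))
-1109*(X(-4) - 1) = -1109*((-2 + sqrt(-3 - 4)) - 1) = -1109*((-2 + sqrt(-7)) - 1) = -1109*((-2 + I*sqrt(7)) - 1) = -1109*(-3 + I*sqrt(7)) = 3327 - 1109*I*sqrt(7)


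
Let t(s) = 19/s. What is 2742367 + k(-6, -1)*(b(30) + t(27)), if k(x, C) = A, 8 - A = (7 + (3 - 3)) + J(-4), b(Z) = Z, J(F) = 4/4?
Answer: 2742367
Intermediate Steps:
J(F) = 1 (J(F) = 4*(1/4) = 1)
A = 0 (A = 8 - ((7 + (3 - 3)) + 1) = 8 - ((7 + 0) + 1) = 8 - (7 + 1) = 8 - 1*8 = 8 - 8 = 0)
k(x, C) = 0
2742367 + k(-6, -1)*(b(30) + t(27)) = 2742367 + 0*(30 + 19/27) = 2742367 + 0*(829/27) = 2742367 + 0 = 2742367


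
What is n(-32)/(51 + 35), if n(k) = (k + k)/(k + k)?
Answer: 1/86 ≈ 0.011628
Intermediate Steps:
n(k) = 1 (n(k) = (2*k)/((2*k)) = (2*k)*(1/(2*k)) = 1)
n(-32)/(51 + 35) = 1/(51 + 35) = 1/86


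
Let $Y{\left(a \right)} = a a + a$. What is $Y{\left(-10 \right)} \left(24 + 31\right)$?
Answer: $4950$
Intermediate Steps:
$Y{\left(a \right)} = a + a^{2}$ ($Y{\left(a \right)} = a^{2} + a = a + a^{2}$)
$Y{\left(-10 \right)} \left(24 + 31\right) = - 10 \left(1 - 10\right) \left(24 + 31\right) = \left(-10\right) \left(-9\right) 55 = 90 \cdot 55 = 4950$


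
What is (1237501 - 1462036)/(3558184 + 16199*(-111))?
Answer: -44907/352019 ≈ -0.12757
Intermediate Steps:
(1237501 - 1462036)/(3558184 + 16199*(-111)) = -224535/(3558184 - 1798089) = -224535/1760095 = -224535*1/1760095 = -44907/352019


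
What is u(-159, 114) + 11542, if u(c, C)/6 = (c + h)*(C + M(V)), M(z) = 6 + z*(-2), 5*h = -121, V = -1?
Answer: -612802/5 ≈ -1.2256e+5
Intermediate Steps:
h = -121/5 (h = (1/5)*(-121) = -121/5 ≈ -24.200)
M(z) = 6 - 2*z
u(c, C) = 6*(8 + C)*(-121/5 + c) (u(c, C) = 6*((c - 121/5)*(C + (6 - 2*(-1)))) = 6*((-121/5 + c)*(C + (6 + 2))) = 6*((-121/5 + c)*(C + 8)) = 6*((-121/5 + c)*(8 + C)) = 6*((8 + C)*(-121/5 + c)) = 6*(8 + C)*(-121/5 + c))
u(-159, 114) + 11542 = (-5808/5 + 48*(-159) - 726/5*114 + 6*114*(-159)) + 11542 = (-5808/5 - 7632 - 82764/5 - 108756) + 11542 = -670512/5 + 11542 = -612802/5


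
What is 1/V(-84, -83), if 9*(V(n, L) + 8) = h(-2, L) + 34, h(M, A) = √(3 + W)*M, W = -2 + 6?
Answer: -57/236 + 3*√7/236 ≈ -0.20789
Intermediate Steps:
W = 4
h(M, A) = M*√7 (h(M, A) = √(3 + 4)*M = √7*M = M*√7)
V(n, L) = -38/9 - 2*√7/9 (V(n, L) = -8 + (-2*√7 + 34)/9 = -8 + (34 - 2*√7)/9 = -8 + (34/9 - 2*√7/9) = -38/9 - 2*√7/9)
1/V(-84, -83) = 1/(-38/9 - 2*√7/9)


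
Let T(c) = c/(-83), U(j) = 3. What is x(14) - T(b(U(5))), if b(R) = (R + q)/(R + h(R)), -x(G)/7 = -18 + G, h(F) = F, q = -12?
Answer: 4645/166 ≈ 27.982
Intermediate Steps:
x(G) = 126 - 7*G (x(G) = -7*(-18 + G) = 126 - 7*G)
b(R) = (-12 + R)/(2*R) (b(R) = (R - 12)/(R + R) = (-12 + R)/((2*R)) = (-12 + R)*(1/(2*R)) = (-12 + R)/(2*R))
T(c) = -c/83 (T(c) = c*(-1/83) = -c/83)
x(14) - T(b(U(5))) = (126 - 7*14) - (-1)*(½)*(-12 + 3)/3/83 = (126 - 98) - (-1)*(½)*(⅓)*(-9)/83 = 28 - (-1)*(-3)/(83*2) = 28 - 1*3/166 = 28 - 3/166 = 4645/166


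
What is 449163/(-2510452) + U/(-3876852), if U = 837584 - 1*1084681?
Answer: -20018094947/173797336734 ≈ -0.11518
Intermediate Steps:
U = -247097 (U = 837584 - 1084681 = -247097)
449163/(-2510452) + U/(-3876852) = 449163/(-2510452) - 247097/(-3876852) = 449163*(-1/2510452) - 247097*(-1/3876852) = -449163/2510452 + 247097/3876852 = -20018094947/173797336734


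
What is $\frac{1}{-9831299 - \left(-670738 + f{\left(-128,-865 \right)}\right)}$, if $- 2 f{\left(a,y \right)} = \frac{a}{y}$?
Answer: $- \frac{865}{7923885201} \approx -1.0916 \cdot 10^{-7}$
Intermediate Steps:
$f{\left(a,y \right)} = - \frac{a}{2 y}$ ($f{\left(a,y \right)} = - \frac{a \frac{1}{y}}{2} = - \frac{a}{2 y}$)
$\frac{1}{-9831299 - \left(-670738 + f{\left(-128,-865 \right)}\right)} = \frac{1}{-9831299 + \left(670738 - \left(- \frac{1}{2}\right) \left(-128\right) \frac{1}{-865}\right)} = \frac{1}{-9831299 + \left(670738 - \left(- \frac{1}{2}\right) \left(-128\right) \left(- \frac{1}{865}\right)\right)} = \frac{1}{-9831299 + \left(670738 - - \frac{64}{865}\right)} = \frac{1}{-9831299 + \left(670738 + \frac{64}{865}\right)} = \frac{1}{-9831299 + \frac{580188434}{865}} = \frac{1}{- \frac{7923885201}{865}} = - \frac{865}{7923885201}$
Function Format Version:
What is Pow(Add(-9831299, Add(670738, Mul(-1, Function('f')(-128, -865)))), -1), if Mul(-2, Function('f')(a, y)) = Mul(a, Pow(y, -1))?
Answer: Rational(-865, 7923885201) ≈ -1.0916e-7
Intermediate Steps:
Function('f')(a, y) = Mul(Rational(-1, 2), a, Pow(y, -1)) (Function('f')(a, y) = Mul(Rational(-1, 2), Mul(a, Pow(y, -1))) = Mul(Rational(-1, 2), a, Pow(y, -1)))
Pow(Add(-9831299, Add(670738, Mul(-1, Function('f')(-128, -865)))), -1) = Pow(Add(-9831299, Add(670738, Mul(-1, Mul(Rational(-1, 2), -128, Pow(-865, -1))))), -1) = Pow(Add(-9831299, Add(670738, Mul(-1, Mul(Rational(-1, 2), -128, Rational(-1, 865))))), -1) = Pow(Add(-9831299, Add(670738, Mul(-1, Rational(-64, 865)))), -1) = Pow(Add(-9831299, Add(670738, Rational(64, 865))), -1) = Pow(Add(-9831299, Rational(580188434, 865)), -1) = Pow(Rational(-7923885201, 865), -1) = Rational(-865, 7923885201)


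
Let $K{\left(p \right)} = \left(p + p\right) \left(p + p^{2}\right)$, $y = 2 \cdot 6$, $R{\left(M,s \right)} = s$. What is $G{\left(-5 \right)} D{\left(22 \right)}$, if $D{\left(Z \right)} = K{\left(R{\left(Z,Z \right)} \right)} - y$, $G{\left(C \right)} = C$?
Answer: $-111260$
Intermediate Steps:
$y = 12$
$K{\left(p \right)} = 2 p \left(p + p^{2}\right)$
$D{\left(Z \right)} = -12 + 2 Z^{2} \left(1 + Z\right)$ ($D{\left(Z \right)} = 2 Z^{2} \left(1 + Z\right) - 12 = -12 + 2 Z^{2} \left(1 + Z\right)$)
$G{\left(-5 \right)} D{\left(22 \right)} = - 5 \left(-12 + 2 \cdot 22^{2} \left(1 + 22\right)\right) = - 5 \left(-12 + 2 \cdot 484 \cdot 23\right) = - 5 \left(-12 + 22264\right) = \left(-5\right) 22252 = -111260$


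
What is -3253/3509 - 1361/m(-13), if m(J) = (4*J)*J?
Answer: -6974777/2372084 ≈ -2.9404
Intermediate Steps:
m(J) = 4*J²
-3253/3509 - 1361/m(-13) = -3253/3509 - 1361/(4*(-13)²) = -3253*1/3509 - 1361/(4*169) = -3253/3509 - 1361/676 = -6974777/2372084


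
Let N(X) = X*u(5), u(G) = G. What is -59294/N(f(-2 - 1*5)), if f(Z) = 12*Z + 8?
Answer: 29647/190 ≈ 156.04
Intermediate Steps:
f(Z) = 8 + 12*Z
N(X) = 5*X (N(X) = X*5 = 5*X)
-59294/N(f(-2 - 1*5)) = -59294*1/(5*(8 + 12*(-2 - 1*5))) = -59294*1/(5*(8 + 12*(-2 - 5))) = -59294*1/(5*(8 + 12*(-7))) = -59294*1/(5*(8 - 84)) = -59294/(5*(-76)) = -59294/(-380) = -59294*(-1/380) = 29647/190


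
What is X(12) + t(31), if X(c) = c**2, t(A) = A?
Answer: 175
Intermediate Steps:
X(12) + t(31) = 12**2 + 31 = 144 + 31 = 175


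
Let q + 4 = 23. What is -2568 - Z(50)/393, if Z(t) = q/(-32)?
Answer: -32295149/12576 ≈ -2568.0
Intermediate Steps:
q = 19 (q = -4 + 23 = 19)
Z(t) = -19/32 (Z(t) = 19/(-32) = 19*(-1/32) = -19/32)
-2568 - Z(50)/393 = -2568 - (-19)/(32*393) = -2568 - 1*(-19/12576) = -2568 + 19/12576 = -32295149/12576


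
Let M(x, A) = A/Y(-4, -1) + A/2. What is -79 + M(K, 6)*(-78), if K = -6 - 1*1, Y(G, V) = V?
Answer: 155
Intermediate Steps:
K = -7 (K = -6 - 1 = -7)
M(x, A) = -A/2 (M(x, A) = A/(-1) + A/2 = A*(-1) + A*(1/2) = -A + A/2 = -A/2)
-79 + M(K, 6)*(-78) = -79 - 1/2*6*(-78) = -79 - 3*(-78) = -79 + 234 = 155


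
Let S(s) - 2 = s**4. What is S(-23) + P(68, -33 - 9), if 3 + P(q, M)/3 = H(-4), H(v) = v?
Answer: 279822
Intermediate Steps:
S(s) = 2 + s**4
P(q, M) = -21 (P(q, M) = -9 + 3*(-4) = -9 - 12 = -21)
S(-23) + P(68, -33 - 9) = (2 + (-23)**4) - 21 = (2 + 279841) - 21 = 279843 - 21 = 279822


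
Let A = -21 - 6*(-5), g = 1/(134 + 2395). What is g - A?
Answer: -22760/2529 ≈ -8.9996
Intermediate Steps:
g = 1/2529 ≈ 0.00039541
A = 9 (A = -21 - 6*(-5) = -21 + 30 = 9)
g - A = 1/2529 - 1*9 = 1/2529 - 9 = -22760/2529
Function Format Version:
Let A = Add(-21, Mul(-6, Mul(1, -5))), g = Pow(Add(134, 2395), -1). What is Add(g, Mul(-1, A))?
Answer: Rational(-22760, 2529) ≈ -8.9996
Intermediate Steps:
g = Rational(1, 2529) (g = Pow(2529, -1) = Rational(1, 2529) ≈ 0.00039541)
A = 9 (A = Add(-21, Mul(-6, -5)) = Add(-21, 30) = 9)
Add(g, Mul(-1, A)) = Add(Rational(1, 2529), Mul(-1, 9)) = Add(Rational(1, 2529), -9) = Rational(-22760, 2529)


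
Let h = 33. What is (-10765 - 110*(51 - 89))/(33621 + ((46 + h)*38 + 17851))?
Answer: -2195/18158 ≈ -0.12088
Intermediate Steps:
(-10765 - 110*(51 - 89))/(33621 + ((46 + h)*38 + 17851)) = (-10765 - 110*(51 - 89))/(33621 + ((46 + 33)*38 + 17851)) = (-10765 - 110*(-38))/(33621 + (79*38 + 17851)) = (-10765 + 4180)/(33621 + (3002 + 17851)) = -6585/(33621 + 20853) = -6585/54474 = -6585*1/54474 = -2195/18158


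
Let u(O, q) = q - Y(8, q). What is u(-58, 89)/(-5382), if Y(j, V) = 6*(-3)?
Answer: -107/5382 ≈ -0.019881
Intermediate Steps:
Y(j, V) = -18
u(O, q) = 18 + q (u(O, q) = q - 1*(-18) = q + 18 = 18 + q)
u(-58, 89)/(-5382) = (18 + 89)/(-5382) = 107*(-1/5382) = -107/5382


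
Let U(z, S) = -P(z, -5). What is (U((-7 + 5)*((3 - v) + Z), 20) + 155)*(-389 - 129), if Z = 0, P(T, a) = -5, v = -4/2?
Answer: -82880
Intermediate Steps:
v = -2 (v = -4*½ = -2)
U(z, S) = 5 (U(z, S) = -1*(-5) = 5)
(U((-7 + 5)*((3 - v) + Z), 20) + 155)*(-389 - 129) = (5 + 155)*(-389 - 129) = 160*(-518) = -82880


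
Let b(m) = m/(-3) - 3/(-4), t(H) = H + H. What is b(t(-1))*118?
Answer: 1003/6 ≈ 167.17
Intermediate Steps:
t(H) = 2*H
b(m) = ¾ - m/3 (b(m) = m*(-⅓) - 3*(-¼) = -m/3 + ¾ = ¾ - m/3)
b(t(-1))*118 = (¾ - 2*(-1)/3)*118 = (¾ - ⅓*(-2))*118 = (¾ + ⅔)*118 = (17/12)*118 = 1003/6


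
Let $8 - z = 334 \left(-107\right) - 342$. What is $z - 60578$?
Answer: $-24490$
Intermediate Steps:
$z = 36088$ ($z = 8 - \left(334 \left(-107\right) - 342\right) = 8 - \left(-35738 - 342\right) = 8 - -36080 = 8 + 36080 = 36088$)
$z - 60578 = 36088 - 60578 = -24490$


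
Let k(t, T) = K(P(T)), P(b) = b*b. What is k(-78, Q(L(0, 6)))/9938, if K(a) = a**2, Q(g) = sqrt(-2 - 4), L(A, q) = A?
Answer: 18/4969 ≈ 0.0036225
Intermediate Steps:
Q(g) = I*sqrt(6) (Q(g) = sqrt(-6) = I*sqrt(6))
P(b) = b**2
k(t, T) = T**4 (k(t, T) = (T**2)**2 = T**4)
k(-78, Q(L(0, 6)))/9938 = (I*sqrt(6))**4/9938 = 36*(1/9938) = 18/4969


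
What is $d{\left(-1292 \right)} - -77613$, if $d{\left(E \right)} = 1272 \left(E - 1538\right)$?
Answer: $-3522147$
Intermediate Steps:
$d{\left(E \right)} = -1956336 + 1272 E$ ($d{\left(E \right)} = 1272 \left(-1538 + E\right) = -1956336 + 1272 E$)
$d{\left(-1292 \right)} - -77613 = \left(-1956336 + 1272 \left(-1292\right)\right) - -77613 = \left(-1956336 - 1643424\right) + 77613 = -3599760 + 77613 = -3522147$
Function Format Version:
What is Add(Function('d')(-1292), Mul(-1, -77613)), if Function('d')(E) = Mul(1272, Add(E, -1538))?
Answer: -3522147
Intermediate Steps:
Function('d')(E) = Add(-1956336, Mul(1272, E)) (Function('d')(E) = Mul(1272, Add(-1538, E)) = Add(-1956336, Mul(1272, E)))
Add(Function('d')(-1292), Mul(-1, -77613)) = Add(Add(-1956336, Mul(1272, -1292)), Mul(-1, -77613)) = Add(Add(-1956336, -1643424), 77613) = Add(-3599760, 77613) = -3522147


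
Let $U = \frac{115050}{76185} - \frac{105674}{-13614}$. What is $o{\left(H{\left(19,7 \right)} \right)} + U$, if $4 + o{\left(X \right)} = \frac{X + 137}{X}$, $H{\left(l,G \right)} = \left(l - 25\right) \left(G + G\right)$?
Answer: $\frac{1497664375}{322679028} \approx 4.6413$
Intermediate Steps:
$U = \frac{35618757}{3841417}$ ($U = 115050 \cdot \frac{1}{76185} - - \frac{52837}{6807} = \frac{7670}{5079} + \frac{52837}{6807} = \frac{35618757}{3841417} \approx 9.2723$)
$H{\left(l,G \right)} = 2 G \left(-25 + l\right)$ ($H{\left(l,G \right)} = \left(-25 + l\right) 2 G = 2 G \left(-25 + l\right)$)
$o{\left(X \right)} = -4 + \frac{137 + X}{X}$ ($o{\left(X \right)} = -4 + \frac{X + 137}{X} = -4 + \frac{137 + X}{X}$)
$o{\left(H{\left(19,7 \right)} \right)} + U = \left(-3 + \frac{137}{2 \cdot 7 \left(-25 + 19\right)}\right) + \frac{35618757}{3841417} = \left(-3 + \frac{137}{2 \cdot 7 \left(-6\right)}\right) + \frac{35618757}{3841417} = \left(-3 + \frac{137}{-84}\right) + \frac{35618757}{3841417} = \left(-3 + 137 \left(- \frac{1}{84}\right)\right) + \frac{35618757}{3841417} = \left(-3 - \frac{137}{84}\right) + \frac{35618757}{3841417} = - \frac{389}{84} + \frac{35618757}{3841417} = \frac{1497664375}{322679028}$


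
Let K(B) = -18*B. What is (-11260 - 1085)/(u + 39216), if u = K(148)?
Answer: -4115/12184 ≈ -0.33774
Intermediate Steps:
u = -2664 (u = -18*148 = -2664)
(-11260 - 1085)/(u + 39216) = (-11260 - 1085)/(-2664 + 39216) = -12345/36552 = -12345*1/36552 = -4115/12184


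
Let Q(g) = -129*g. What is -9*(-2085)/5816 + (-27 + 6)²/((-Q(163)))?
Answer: 132378837/40764344 ≈ 3.2474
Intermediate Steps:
-9*(-2085)/5816 + (-27 + 6)²/((-Q(163))) = -9*(-2085)/5816 + (-27 + 6)²/((-(-129)*163)) = 18765*(1/5816) + (-21)²/((-1*(-21027))) = 18765/5816 + 441/21027 = 18765/5816 + 441*(1/21027) = 18765/5816 + 147/7009 = 132378837/40764344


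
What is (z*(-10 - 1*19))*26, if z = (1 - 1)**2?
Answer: 0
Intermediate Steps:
z = 0 (z = 0**2 = 0)
(z*(-10 - 1*19))*26 = (0*(-10 - 1*19))*26 = (0*(-10 - 19))*26 = (0*(-29))*26 = 0*26 = 0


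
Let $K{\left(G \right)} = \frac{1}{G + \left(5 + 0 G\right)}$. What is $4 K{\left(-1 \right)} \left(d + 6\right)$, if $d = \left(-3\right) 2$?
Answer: $0$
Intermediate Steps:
$d = -6$
$K{\left(G \right)} = \frac{1}{5 + G}$ ($K{\left(G \right)} = \frac{1}{G + \left(5 + 0\right)} = \frac{1}{G + 5} = \frac{1}{5 + G}$)
$4 K{\left(-1 \right)} \left(d + 6\right) = \frac{4}{5 - 1} \left(-6 + 6\right) = \frac{4}{4} \cdot 0 = 4 \cdot \frac{1}{4} \cdot 0 = 1 \cdot 0 = 0$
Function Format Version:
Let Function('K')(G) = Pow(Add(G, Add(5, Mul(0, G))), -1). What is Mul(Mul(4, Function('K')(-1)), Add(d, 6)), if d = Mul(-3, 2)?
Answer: 0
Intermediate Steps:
d = -6
Function('K')(G) = Pow(Add(5, G), -1) (Function('K')(G) = Pow(Add(G, Add(5, 0)), -1) = Pow(Add(G, 5), -1) = Pow(Add(5, G), -1))
Mul(Mul(4, Function('K')(-1)), Add(d, 6)) = Mul(Mul(4, Pow(Add(5, -1), -1)), Add(-6, 6)) = Mul(Mul(4, Pow(4, -1)), 0) = Mul(Mul(4, Rational(1, 4)), 0) = Mul(1, 0) = 0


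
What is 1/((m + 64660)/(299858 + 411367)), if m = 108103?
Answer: 711225/172763 ≈ 4.1168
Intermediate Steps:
1/((m + 64660)/(299858 + 411367)) = 1/((108103 + 64660)/(299858 + 411367)) = 1/(172763/711225) = 711225/172763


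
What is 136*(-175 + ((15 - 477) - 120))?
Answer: -102952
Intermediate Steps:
136*(-175 + ((15 - 477) - 120)) = 136*(-175 + (-462 - 120)) = 136*(-175 - 582) = 136*(-757) = -102952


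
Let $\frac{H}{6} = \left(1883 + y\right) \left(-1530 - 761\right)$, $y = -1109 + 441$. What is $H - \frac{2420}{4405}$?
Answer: $- \frac{14713925074}{881} \approx -1.6701 \cdot 10^{7}$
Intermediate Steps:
$y = -668$
$H = -16701390$ ($H = 6 \left(1883 - 668\right) \left(-1530 - 761\right) = 6 \cdot 1215 \left(-2291\right) = 6 \left(-2783565\right) = -16701390$)
$H - \frac{2420}{4405} = -16701390 - \frac{2420}{4405} = -16701390 - \frac{484}{881} = - \frac{14713925074}{881}$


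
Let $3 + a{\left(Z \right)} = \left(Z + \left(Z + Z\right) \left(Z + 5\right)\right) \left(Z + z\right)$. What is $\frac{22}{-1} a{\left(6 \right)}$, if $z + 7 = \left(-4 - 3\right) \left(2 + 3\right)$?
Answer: $109362$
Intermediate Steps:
$z = -42$ ($z = -7 + \left(-4 - 3\right) \left(2 + 3\right) = -7 - 35 = -42$)
$a{\left(Z \right)} = -3 + \left(-42 + Z\right) \left(Z + 2 Z \left(5 + Z\right)\right)$ ($a{\left(Z \right)} = -3 + \left(Z + \left(Z + Z\right) \left(Z + 5\right)\right) \left(Z - 42\right) = -3 + \left(Z + 2 Z \left(5 + Z\right)\right) \left(-42 + Z\right) = -3 + \left(-42 + Z\right) \left(Z + 2 Z \left(5 + Z\right)\right)$)
$\frac{22}{-1} a{\left(6 \right)} = \frac{22}{-1} \left(-3 - 2772 - 73 \cdot 6^{2} + 2 \cdot 6^{3}\right) = 22 \left(-1\right) \left(-3 - 2772 - 2628 + 2 \cdot 216\right) = - 22 \left(-3 - 2772 - 2628 + 432\right) = \left(-22\right) \left(-4971\right) = 109362$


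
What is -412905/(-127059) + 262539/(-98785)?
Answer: 2476959208/4183841105 ≈ 0.59203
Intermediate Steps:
-412905/(-127059) + 262539/(-98785) = -412905*(-1/127059) + 262539*(-1/98785) = 137635/42353 - 262539/98785 = 2476959208/4183841105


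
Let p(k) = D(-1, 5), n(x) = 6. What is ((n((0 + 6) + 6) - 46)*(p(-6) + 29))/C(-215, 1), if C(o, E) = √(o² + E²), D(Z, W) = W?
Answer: -680*√46226/23113 ≈ -6.3255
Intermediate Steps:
C(o, E) = √(E² + o²)
p(k) = 5
((n((0 + 6) + 6) - 46)*(p(-6) + 29))/C(-215, 1) = ((6 - 46)*(5 + 29))/(√(1² + (-215)²)) = (-40*34)/(√(1 + 46225)) = -1360*√46226/46226 = -680*√46226/23113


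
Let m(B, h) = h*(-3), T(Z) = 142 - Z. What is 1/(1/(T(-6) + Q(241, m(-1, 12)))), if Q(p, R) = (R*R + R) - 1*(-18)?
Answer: 1426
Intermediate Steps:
m(B, h) = -3*h
Q(p, R) = 18 + R + R² (Q(p, R) = (R² + R) + 18 = (R + R²) + 18 = 18 + R + R²)
1/(1/(T(-6) + Q(241, m(-1, 12)))) = 1/(1/((142 - 1*(-6)) + (18 - 3*12 + (-3*12)²))) = 1/(1/((142 + 6) + (18 - 36 + (-36)²))) = 1/(1/(148 + (18 - 36 + 1296))) = 1/(1/(148 + 1278)) = 1/(1/1426) = 1426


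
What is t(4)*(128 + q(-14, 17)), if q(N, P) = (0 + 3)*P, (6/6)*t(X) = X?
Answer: 716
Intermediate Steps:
t(X) = X
q(N, P) = 3*P
t(4)*(128 + q(-14, 17)) = 4*(128 + 3*17) = 4*(128 + 51) = 4*179 = 716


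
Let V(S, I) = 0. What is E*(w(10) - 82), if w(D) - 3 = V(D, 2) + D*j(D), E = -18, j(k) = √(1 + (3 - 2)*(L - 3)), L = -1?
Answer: 1422 - 180*I*√3 ≈ 1422.0 - 311.77*I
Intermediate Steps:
j(k) = I*√3 (j(k) = √(1 + (3 - 2)*(-1 - 3)) = √(1 + 1*(-4)) = √(1 - 4) = √(-3) = I*√3)
w(D) = 3 + I*D*√3 (w(D) = 3 + (0 + D*(I*√3)) = 3 + (0 + I*D*√3) = 3 + I*D*√3)
E*(w(10) - 82) = -18*((3 + I*10*√3) - 82) = -18*((3 + 10*I*√3) - 82) = -18*(-79 + 10*I*√3) = 1422 - 180*I*√3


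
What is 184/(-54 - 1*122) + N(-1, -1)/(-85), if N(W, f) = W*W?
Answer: -1977/1870 ≈ -1.0572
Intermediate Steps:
N(W, f) = W²
184/(-54 - 1*122) + N(-1, -1)/(-85) = 184/(-54 - 1*122) + (-1)²/(-85) = 184/(-54 - 122) + 1*(-1/85) = 184/(-176) - 1/85 = 184*(-1/176) - 1/85 = -23/22 - 1/85 = -1977/1870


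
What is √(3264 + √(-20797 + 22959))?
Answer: √(3264 + √2162) ≈ 57.537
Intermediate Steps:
√(3264 + √(-20797 + 22959)) = √(3264 + √2162)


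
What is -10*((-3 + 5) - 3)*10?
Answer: 100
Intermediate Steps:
-10*((-3 + 5) - 3)*10 = -10*(2 - 3)*10 = -10*(-1)*10 = 10*10 = 100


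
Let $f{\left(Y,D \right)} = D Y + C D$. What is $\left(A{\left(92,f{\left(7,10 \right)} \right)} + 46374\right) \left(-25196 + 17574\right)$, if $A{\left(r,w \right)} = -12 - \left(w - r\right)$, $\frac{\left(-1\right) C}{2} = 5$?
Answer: $-354301048$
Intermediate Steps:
$C = -10$ ($C = \left(-2\right) 5 = -10$)
$f{\left(Y,D \right)} = - 10 D + D Y$ ($f{\left(Y,D \right)} = D Y - 10 D = - 10 D + D Y$)
$A{\left(r,w \right)} = -12 + r - w$ ($A{\left(r,w \right)} = -12 + \left(r - w\right) = -12 + r - w$)
$\left(A{\left(92,f{\left(7,10 \right)} \right)} + 46374\right) \left(-25196 + 17574\right) = \left(\left(-12 + 92 - 10 \left(-10 + 7\right)\right) + 46374\right) \left(-25196 + 17574\right) = \left(\left(-12 + 92 - 10 \left(-3\right)\right) + 46374\right) \left(-7622\right) = \left(\left(-12 + 92 - -30\right) + 46374\right) \left(-7622\right) = \left(\left(-12 + 92 + 30\right) + 46374\right) \left(-7622\right) = \left(110 + 46374\right) \left(-7622\right) = 46484 \left(-7622\right) = -354301048$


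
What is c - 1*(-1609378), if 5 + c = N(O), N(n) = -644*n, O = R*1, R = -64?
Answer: 1650589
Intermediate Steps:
O = -64 (O = -64*1 = -64)
c = 41211 (c = -5 - 644*(-64) = -5 + 41216 = 41211)
c - 1*(-1609378) = 41211 - 1*(-1609378) = 41211 + 1609378 = 1650589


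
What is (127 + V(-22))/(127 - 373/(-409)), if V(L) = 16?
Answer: 5317/4756 ≈ 1.1180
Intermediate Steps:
(127 + V(-22))/(127 - 373/(-409)) = (127 + 16)/(127 - 373/(-409)) = 143/(127 - 373*(-1/409)) = 143/(127 + 373/409) = 143/(52316/409) = 143*(409/52316) = 5317/4756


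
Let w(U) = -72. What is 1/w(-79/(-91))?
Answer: -1/72 ≈ -0.013889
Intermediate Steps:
1/w(-79/(-91)) = 1/(-72) = -1/72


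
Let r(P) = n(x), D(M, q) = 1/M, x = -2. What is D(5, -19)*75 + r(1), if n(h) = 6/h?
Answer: 12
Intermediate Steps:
r(P) = -3 (r(P) = 6/(-2) = 6*(-1/2) = -3)
D(5, -19)*75 + r(1) = 75/5 - 3 = (1/5)*75 - 3 = 15 - 3 = 12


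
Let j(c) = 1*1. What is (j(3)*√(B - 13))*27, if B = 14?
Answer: 27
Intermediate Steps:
j(c) = 1
(j(3)*√(B - 13))*27 = (1*√(14 - 13))*27 = (1*√1)*27 = (1*1)*27 = 1*27 = 27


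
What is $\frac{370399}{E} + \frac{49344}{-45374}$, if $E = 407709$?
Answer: $- \frac{1655754335}{9249694083} \approx -0.17901$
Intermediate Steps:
$\frac{370399}{E} + \frac{49344}{-45374} = \frac{370399}{407709} + \frac{49344}{-45374} = 370399 \cdot \frac{1}{407709} + 49344 \left(- \frac{1}{45374}\right) = \frac{370399}{407709} - \frac{24672}{22687} = - \frac{1655754335}{9249694083}$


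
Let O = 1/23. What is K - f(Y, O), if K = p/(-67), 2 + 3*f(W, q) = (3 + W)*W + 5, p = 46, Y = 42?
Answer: -42323/67 ≈ -631.69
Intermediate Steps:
O = 1/23 ≈ 0.043478
f(W, q) = 1 + W*(3 + W)/3 (f(W, q) = -2/3 + ((3 + W)*W + 5)/3 = -2/3 + (W*(3 + W) + 5)/3 = -2/3 + (5 + W*(3 + W))/3 = -2/3 + (5/3 + W*(3 + W)/3) = 1 + W*(3 + W)/3)
K = -46/67 (K = 46/(-67) = 46*(-1/67) = -46/67 ≈ -0.68657)
K - f(Y, O) = -46/67 - (1 + 42 + (1/3)*42**2) = -46/67 - (1 + 42 + (1/3)*1764) = -46/67 - (1 + 42 + 588) = -46/67 - 1*631 = -46/67 - 631 = -42323/67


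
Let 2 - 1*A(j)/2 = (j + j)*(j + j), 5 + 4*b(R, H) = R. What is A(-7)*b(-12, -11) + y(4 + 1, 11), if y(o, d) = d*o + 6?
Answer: 1710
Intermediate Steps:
b(R, H) = -5/4 + R/4
y(o, d) = 6 + d*o
A(j) = 4 - 8*j² (A(j) = 4 - 2*(j + j)*(j + j) = 4 - 2*2*j*2*j = 4 - 8*j²)
A(-7)*b(-12, -11) + y(4 + 1, 11) = (4 - 8*(-7)²)*(-5/4 + (¼)*(-12)) + (6 + 11*(4 + 1)) = (4 - 8*49)*(-5/4 - 3) + (6 + 11*5) = (4 - 392)*(-17/4) + (6 + 55) = -388*(-17/4) + 61 = 1649 + 61 = 1710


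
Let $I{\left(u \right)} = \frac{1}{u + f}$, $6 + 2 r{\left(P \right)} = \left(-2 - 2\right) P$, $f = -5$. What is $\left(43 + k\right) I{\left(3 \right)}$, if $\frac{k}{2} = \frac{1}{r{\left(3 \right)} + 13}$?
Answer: $- \frac{87}{4} \approx -21.75$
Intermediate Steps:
$r{\left(P \right)} = -3 - 2 P$ ($r{\left(P \right)} = -3 + \frac{\left(-2 - 2\right) P}{2} = -3 + \frac{\left(-4\right) P}{2} = -3 - 2 P$)
$I{\left(u \right)} = \frac{1}{-5 + u}$ ($I{\left(u \right)} = \frac{1}{u - 5} = \frac{1}{-5 + u}$)
$k = \frac{1}{2}$ ($k = \frac{2}{\left(-3 - 6\right) + 13} = \frac{2}{-9 + 13} = \frac{2}{4} = 2 \cdot \frac{1}{4} = \frac{1}{2} \approx 0.5$)
$\left(43 + k\right) I{\left(3 \right)} = \frac{43 + \frac{1}{2}}{-5 + 3} = \frac{87}{2 \left(-2\right)} = \frac{87}{2} \left(- \frac{1}{2}\right) = - \frac{87}{4}$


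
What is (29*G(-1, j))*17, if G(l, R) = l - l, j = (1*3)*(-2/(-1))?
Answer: 0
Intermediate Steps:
j = 6 (j = 3*(-2*(-1)) = 3*2 = 6)
G(l, R) = 0
(29*G(-1, j))*17 = (29*0)*17 = 0*17 = 0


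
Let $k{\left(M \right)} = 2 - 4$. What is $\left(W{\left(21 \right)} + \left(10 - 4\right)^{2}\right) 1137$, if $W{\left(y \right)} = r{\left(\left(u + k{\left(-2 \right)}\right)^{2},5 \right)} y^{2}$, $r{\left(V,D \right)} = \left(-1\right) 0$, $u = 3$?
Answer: $40932$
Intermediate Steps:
$k{\left(M \right)} = -2$ ($k{\left(M \right)} = 2 - 4 = -2$)
$r{\left(V,D \right)} = 0$
$W{\left(y \right)} = 0$ ($W{\left(y \right)} = 0 y^{2} = 0$)
$\left(W{\left(21 \right)} + \left(10 - 4\right)^{2}\right) 1137 = \left(0 + \left(10 - 4\right)^{2}\right) 1137 = \left(0 + 6^{2}\right) 1137 = \left(0 + 36\right) 1137 = 36 \cdot 1137 = 40932$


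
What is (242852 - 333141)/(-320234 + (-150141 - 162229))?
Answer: 90289/632604 ≈ 0.14273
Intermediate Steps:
(242852 - 333141)/(-320234 + (-150141 - 162229)) = -90289/(-320234 - 312370) = -90289/(-632604) = -90289*(-1/632604) = 90289/632604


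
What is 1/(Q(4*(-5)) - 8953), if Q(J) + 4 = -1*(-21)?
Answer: -1/8936 ≈ -0.00011191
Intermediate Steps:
Q(J) = 17 (Q(J) = -4 - 1*(-21) = -4 + 21 = 17)
1/(Q(4*(-5)) - 8953) = 1/(17 - 8953) = 1/(-8936) = -1/8936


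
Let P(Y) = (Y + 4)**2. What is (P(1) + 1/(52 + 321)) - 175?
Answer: -55949/373 ≈ -150.00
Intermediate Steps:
P(Y) = (4 + Y)**2
(P(1) + 1/(52 + 321)) - 175 = ((4 + 1)**2 + 1/(52 + 321)) - 175 = (5**2 + 1/373) - 175 = (25 + 1/373) - 175 = 9326/373 - 175 = -55949/373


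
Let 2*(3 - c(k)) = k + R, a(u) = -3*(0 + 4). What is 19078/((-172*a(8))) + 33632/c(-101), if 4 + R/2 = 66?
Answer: -69254285/17544 ≈ -3947.5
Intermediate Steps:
R = 124 (R = -8 + 2*66 = -8 + 132 = 124)
a(u) = -12 (a(u) = -3*4 = -12)
c(k) = -59 - k/2 (c(k) = 3 - (k + 124)/2 = 3 - (124 + k)/2 = 3 + (-62 - k/2) = -59 - k/2)
19078/((-172*a(8))) + 33632/c(-101) = 19078/((-172*(-12))) + 33632/(-59 - ½*(-101)) = 19078/2064 + 33632/(-59 + 101/2) = 19078*(1/2064) + 33632/(-17/2) = 9539/1032 + 33632*(-2/17) = 9539/1032 - 67264/17 = -69254285/17544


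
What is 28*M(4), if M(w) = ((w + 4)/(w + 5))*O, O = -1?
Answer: -224/9 ≈ -24.889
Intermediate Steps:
M(w) = -(4 + w)/(5 + w) (M(w) = ((w + 4)/(w + 5))*(-1) = ((4 + w)/(5 + w))*(-1) = -(4 + w)/(5 + w))
28*M(4) = 28*((-4 - 1*4)/(5 + 4)) = 28*((-4 - 4)/9) = 28*((⅑)*(-8)) = 28*(-8/9) = -224/9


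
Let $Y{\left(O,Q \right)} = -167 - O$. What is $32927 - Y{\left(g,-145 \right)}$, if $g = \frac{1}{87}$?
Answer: $\frac{2879179}{87} \approx 33094.0$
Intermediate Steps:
$g = \frac{1}{87} \approx 0.011494$
$32927 - Y{\left(g,-145 \right)} = 32927 - \left(-167 - \frac{1}{87}\right) = 32927 - - \frac{14530}{87} = 32927 + \frac{14530}{87} = \frac{2879179}{87}$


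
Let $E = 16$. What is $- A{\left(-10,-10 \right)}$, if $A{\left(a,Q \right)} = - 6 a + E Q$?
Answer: $100$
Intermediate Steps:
$A{\left(a,Q \right)} = - 6 a + 16 Q$
$- A{\left(-10,-10 \right)} = - (\left(-6\right) \left(-10\right) + 16 \left(-10\right)) = - (60 - 160) = \left(-1\right) \left(-100\right) = 100$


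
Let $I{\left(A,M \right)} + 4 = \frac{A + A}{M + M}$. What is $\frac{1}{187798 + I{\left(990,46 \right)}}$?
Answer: $\frac{23}{4319757} \approx 5.3244 \cdot 10^{-6}$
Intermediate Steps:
$I{\left(A,M \right)} = -4 + \frac{A}{M}$ ($I{\left(A,M \right)} = -4 + \frac{A + A}{M + M} = -4 + \frac{2 A}{2 M} = -4 + 2 A \frac{1}{2 M} = -4 + \frac{A}{M}$)
$\frac{1}{187798 + I{\left(990,46 \right)}} = \frac{1}{187798 - \left(4 - \frac{990}{46}\right)} = \frac{1}{187798 + \left(-4 + 990 \cdot \frac{1}{46}\right)} = \frac{1}{187798 + \left(-4 + \frac{495}{23}\right)} = \frac{1}{187798 + \frac{403}{23}} = \frac{1}{\frac{4319757}{23}} = \frac{23}{4319757}$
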